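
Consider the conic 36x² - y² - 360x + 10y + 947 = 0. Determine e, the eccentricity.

e = √37/6

36(x² - 10x) -(y² - 10y) = -947
36(x - 5)² -(y - 5)² = -947 + 900 - 25 = -72
Dividing both sides by -72: (y - 5)²/72 - (x - 5)²/2 = 1
Hyperbola, center (5, 5), transverse axis vertical; a² = 72, b² = 2.
c² = a² + b² = 74, so c = √74.
e = c/a = √74/6√2 = √37/6.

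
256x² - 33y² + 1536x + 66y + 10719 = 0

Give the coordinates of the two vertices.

(-3, -15) and (-3, 17)

Rearranging, 256(x² + 6x) -33(y² - 2y) = -10719.
Completing the square gives 256(x + 3)² -33(y - 1)² = -10719 + 2304 - 33 = -8448.
Dividing both sides by -8448: (y - 1)²/256 - (x + 3)²/33 = 1
Hyperbola, center (-3, 1), transverse axis vertical; a² = 256, b² = 33.
a = 16. Vertices at (h, k ± a).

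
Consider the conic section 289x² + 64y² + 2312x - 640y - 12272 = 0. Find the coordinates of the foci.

Group: 289(x² + 8x) + 64(y² - 10y) = 12272
Complete the square in x and y: 289(x + 4)² + 64(y - 5)² = 12272 + 4624 + 1600 = 18496
Dividing both sides by 18496: (x + 4)²/64 + (y - 5)²/289 = 1
Ellipse, center (-4, 5), major axis vertical; a² = 289, b² = 64.
c² = a² - b² = 289 - 64 = 225, so c = 15.
Foci lie on the vertical axis through the center: (h, k ± c).

(-4, -10) and (-4, 20)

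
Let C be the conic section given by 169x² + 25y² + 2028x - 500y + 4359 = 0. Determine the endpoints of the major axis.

(-6, -3) and (-6, 23)

Group the x- and y-terms: 169(x² + 12x) + 25(y² - 20y) = -4359
Complete the square in x and y: 169(x + 6)² + 25(y - 10)² = -4359 + 6084 + 2500 = 4225
Divide by 4225: (x + 6)²/25 + (y - 10)²/169 = 1
Ellipse, center (-6, 10), major axis vertical; a² = 169, b² = 25.
a = 13. Vertices at (h, k ± a).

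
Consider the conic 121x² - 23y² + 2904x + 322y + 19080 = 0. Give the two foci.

(-12, -5) and (-12, 19)

Collect terms: 121(x² + 24x) -23(y² - 14y) = -19080
Completing the square gives 121(x + 12)² -23(y - 7)² = -19080 + 17424 - 1127 = -2783.
Dividing both sides by -2783: (y - 7)²/121 - (x + 12)²/23 = 1
Hyperbola, center (-12, 7), transverse axis vertical; a² = 121, b² = 23.
c² = a² + b² = 121 + 23 = 144, so c = 12.
Foci lie on the vertical axis through the center: (h, k ± c).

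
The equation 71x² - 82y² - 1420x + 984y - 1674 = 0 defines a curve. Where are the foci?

Group the x- and y-terms: 71(x² - 20x) -82(y² - 12y) = 1674
Completing the square gives 71(x - 10)² -82(y - 6)² = 1674 + 7100 - 2952 = 5822.
Divide by 5822: (x - 10)²/82 - (y - 6)²/71 = 1
Hyperbola, center (10, 6), transverse axis horizontal; a² = 82, b² = 71.
c² = a² + b² = 82 + 71 = 153, so c = 3√17.
Foci lie on the horizontal axis through the center: (h ± c, k).

(10 - 3√17, 6) and (10 + 3√17, 6)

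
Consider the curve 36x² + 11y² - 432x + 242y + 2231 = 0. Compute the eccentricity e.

e = 5/6

Group: 36(x² - 12x) + 11(y² + 22y) = -2231
Complete the square: 36(x - 6)² + 11(y + 11)² = -2231 + 1296 + 1331 = 396
Dividing both sides by 396: (x - 6)²/11 + (y + 11)²/36 = 1
Ellipse, center (6, -11), major axis vertical; a² = 36, b² = 11.
c² = a² - b² = 25, so c = 5.
e = c/a = 5/6.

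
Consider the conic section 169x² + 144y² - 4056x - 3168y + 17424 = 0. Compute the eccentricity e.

e = 5/13

Group: 169(x² - 24x) + 144(y² - 22y) = -17424
Completing the square gives 169(x - 12)² + 144(y - 11)² = -17424 + 24336 + 17424 = 24336.
Dividing both sides by 24336: (x - 12)²/144 + (y - 11)²/169 = 1
Ellipse, center (12, 11), major axis vertical; a² = 169, b² = 144.
c² = a² - b² = 25, so c = 5.
e = c/a = 5/13.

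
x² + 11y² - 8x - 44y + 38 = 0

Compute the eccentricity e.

e = √110/11

Rearranging, (x² - 8x) + 11(y² - 4y) = -38.
Completing the square gives (x - 4)² + 11(y - 2)² = -38 + 16 + 44 = 22.
Divide by 22: (x - 4)²/22 + (y - 2)²/2 = 1
Ellipse, center (4, 2), major axis horizontal; a² = 22, b² = 2.
c² = a² - b² = 20, so c = 2√5.
e = c/a = 2√5/√22 = √110/11.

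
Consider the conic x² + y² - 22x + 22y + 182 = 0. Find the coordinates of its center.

Collect terms: (x² - 22x) + (y² + 22y) = -182
Completing the square gives (x - 11)² + (y + 11)² = -182 + 121 + 121 = 60.
So (x - 11)² + (y + 11)² = 60.
Circle centered at (11, -11) with r² = 60.

(11, -11)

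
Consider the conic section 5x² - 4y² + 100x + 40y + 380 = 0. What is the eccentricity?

e = 3/2

Group the x- and y-terms: 5(x² + 20x) -4(y² - 10y) = -380
5(x + 10)² -4(y - 5)² = -380 + 500 - 100 = 20
Dividing both sides by 20: (x + 10)²/4 - (y - 5)²/5 = 1
Hyperbola, center (-10, 5), transverse axis horizontal; a² = 4, b² = 5.
c² = a² + b² = 9, so c = 3.
e = c/a = 3/2.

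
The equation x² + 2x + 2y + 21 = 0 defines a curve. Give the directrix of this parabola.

Only x is squared. Complete the square in x: (x + 1)² = -2(y + 10).
Vertex (-1, -10); 4p = -2 so p = -1/2. Opens down.
Directrix is the horizontal line y = k − p = -10 − (-1/2) = -19/2.

y = -19/2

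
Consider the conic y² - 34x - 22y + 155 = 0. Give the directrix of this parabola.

Only y is squared. Complete the square in y: (y - 11)² = 34(x - 1).
Vertex (1, 11); 4p = 34 so p = 17/2. Opens right.
Directrix is the vertical line x = h − p = 1 − (17/2) = -15/2.

x = -15/2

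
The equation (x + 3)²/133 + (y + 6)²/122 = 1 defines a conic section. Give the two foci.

(-3 - √11, -6) and (-3 + √11, -6)

Center (-3, -6). The larger denominator 133 sits under the x-term, so the major axis is horizontal; a² = 133, b² = 122.
c² = a² - b² = 133 - 122 = 11, so c = √11.
Foci lie on the horizontal axis through the center: (h ± c, k).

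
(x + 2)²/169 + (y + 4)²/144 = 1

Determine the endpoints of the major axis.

(-15, -4) and (11, -4)

Center (-2, -4). The larger denominator 169 sits under the x-term, so the major axis is horizontal; a² = 169, b² = 144.
a = 13. Vertices at (h ± a, k).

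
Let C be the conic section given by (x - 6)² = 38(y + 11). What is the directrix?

y = -41/2

Vertex (6, -11); 4p = 38 so p = 19/2. Opens up.
Directrix is the horizontal line y = k − p = -11 − (19/2) = -41/2.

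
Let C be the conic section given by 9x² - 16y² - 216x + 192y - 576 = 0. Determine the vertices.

(0, 6) and (24, 6)

Rearranging, 9(x² - 24x) -16(y² - 12y) = 576.
Complete the square: 9(x - 12)² -16(y - 6)² = 576 + 1296 - 576 = 1296
Divide through by 1296 to get (x - 12)²/144 - (y - 6)²/81 = 1.
Hyperbola, center (12, 6), transverse axis horizontal; a² = 144, b² = 81.
a = 12. Vertices at (h ± a, k).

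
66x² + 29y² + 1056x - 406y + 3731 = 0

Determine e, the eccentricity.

Collect terms: 66(x² + 16x) + 29(y² - 14y) = -3731
66(x + 8)² + 29(y - 7)² = -3731 + 4224 + 1421 = 1914
Divide by 1914: (x + 8)²/29 + (y - 7)²/66 = 1
Ellipse, center (-8, 7), major axis vertical; a² = 66, b² = 29.
c² = a² - b² = 37, so c = √37.
e = c/a = √37/√66 = √2442/66.

e = √2442/66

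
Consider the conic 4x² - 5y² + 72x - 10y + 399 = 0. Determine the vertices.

Group the x- and y-terms: 4(x² + 18x) -5(y² + 2y) = -399
Complete the square in x and y: 4(x + 9)² -5(y + 1)² = -399 + 324 - 5 = -80
Divide through by -80 to get (y + 1)²/16 - (x + 9)²/20 = 1.
Hyperbola, center (-9, -1), transverse axis vertical; a² = 16, b² = 20.
a = 4. Vertices at (h, k ± a).

(-9, -5) and (-9, 3)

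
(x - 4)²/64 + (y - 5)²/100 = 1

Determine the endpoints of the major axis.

(4, -5) and (4, 15)

Center (4, 5). The larger denominator 100 sits under the y-term, so the major axis is vertical; a² = 100, b² = 64.
a = 10. Vertices at (h, k ± a).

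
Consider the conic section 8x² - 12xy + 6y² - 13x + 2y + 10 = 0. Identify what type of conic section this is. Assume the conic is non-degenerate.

ellipse

A = 8, B = -12, C = 6.
Discriminant B² − 4AC = (-12)² − 4·8·6 = -48.
B² − 4AC < 0 ⇒ ellipse.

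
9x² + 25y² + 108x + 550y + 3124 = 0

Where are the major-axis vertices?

Group the x- and y-terms: 9(x² + 12x) + 25(y² + 22y) = -3124
Complete the square in x and y: 9(x + 6)² + 25(y + 11)² = -3124 + 324 + 3025 = 225
Divide through by 225 to get (x + 6)²/25 + (y + 11)²/9 = 1.
Ellipse, center (-6, -11), major axis horizontal; a² = 25, b² = 9.
a = 5. Vertices at (h ± a, k).

(-11, -11) and (-1, -11)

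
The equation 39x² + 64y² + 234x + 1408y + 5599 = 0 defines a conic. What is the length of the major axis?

16

Rearranging, 39(x² + 6x) + 64(y² + 22y) = -5599.
Complete the square: 39(x + 3)² + 64(y + 11)² = -5599 + 351 + 7744 = 2496
Divide by 2496: (x + 3)²/64 + (y + 11)²/39 = 1
Ellipse, center (-3, -11), major axis horizontal; a² = 64, b² = 39.
a² = 64 so a = 8; the major axis has length 2a = 16.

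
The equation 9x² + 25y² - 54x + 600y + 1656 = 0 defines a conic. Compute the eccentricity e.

e = 4/5

Group: 9(x² - 6x) + 25(y² + 24y) = -1656
Complete the square: 9(x - 3)² + 25(y + 12)² = -1656 + 81 + 3600 = 2025
Divide through by 2025 to get (x - 3)²/225 + (y + 12)²/81 = 1.
Ellipse, center (3, -12), major axis horizontal; a² = 225, b² = 81.
c² = a² - b² = 144, so c = 12.
e = c/a = 12/15 = 4/5.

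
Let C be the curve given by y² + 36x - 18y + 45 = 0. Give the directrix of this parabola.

x = 10

Only y is squared. Complete the square in y: (y - 9)² = -36(x - 1).
Vertex (1, 9); 4p = -36 so p = -9. Opens left.
Directrix is the vertical line x = h − p = 1 − (-9) = 10.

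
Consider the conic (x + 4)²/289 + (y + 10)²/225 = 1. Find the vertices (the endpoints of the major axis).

(-21, -10) and (13, -10)

Center (-4, -10). The larger denominator 289 sits under the x-term, so the major axis is horizontal; a² = 289, b² = 225.
a = 17. Vertices at (h ± a, k).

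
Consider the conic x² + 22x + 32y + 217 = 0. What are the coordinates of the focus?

(-11, -11)

Only x is squared. Complete the square in x: (x + 11)² = -32(y + 3).
Vertex (-11, -3); 4p = -32 so p = -8. Opens down.
Focus is p units from the vertex along the axis: (h, k + p).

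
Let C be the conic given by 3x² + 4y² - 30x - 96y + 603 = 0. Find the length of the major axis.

3(x² - 10x) + 4(y² - 24y) = -603
Completing the square gives 3(x - 5)² + 4(y - 12)² = -603 + 75 + 576 = 48.
Divide by 48: (x - 5)²/16 + (y - 12)²/12 = 1
Ellipse, center (5, 12), major axis horizontal; a² = 16, b² = 12.
a² = 16 so a = 4; the major axis has length 2a = 8.

8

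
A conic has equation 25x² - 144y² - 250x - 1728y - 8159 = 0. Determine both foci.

(-8, -6) and (18, -6)

Group: 25(x² - 10x) -144(y² + 12y) = 8159
25(x - 5)² -144(y + 6)² = 8159 + 625 - 5184 = 3600
Divide through by 3600 to get (x - 5)²/144 - (y + 6)²/25 = 1.
Hyperbola, center (5, -6), transverse axis horizontal; a² = 144, b² = 25.
c² = a² + b² = 144 + 25 = 169, so c = 13.
Foci lie on the horizontal axis through the center: (h ± c, k).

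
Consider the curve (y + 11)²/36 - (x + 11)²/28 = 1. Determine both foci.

(-11, -19) and (-11, -3)

Center (-11, -11). The positive term is the y-term, so the transverse axis is vertical; a² = 36, b² = 28.
c² = a² + b² = 36 + 28 = 64, so c = 8.
Foci lie on the vertical axis through the center: (h, k ± c).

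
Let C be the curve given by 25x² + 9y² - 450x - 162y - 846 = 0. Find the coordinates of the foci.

Group the x- and y-terms: 25(x² - 18x) + 9(y² - 18y) = 846
Complete the square: 25(x - 9)² + 9(y - 9)² = 846 + 2025 + 729 = 3600
Divide through by 3600 to get (x - 9)²/144 + (y - 9)²/400 = 1.
Ellipse, center (9, 9), major axis vertical; a² = 400, b² = 144.
c² = a² - b² = 400 - 144 = 256, so c = 16.
Foci lie on the vertical axis through the center: (h, k ± c).

(9, -7) and (9, 25)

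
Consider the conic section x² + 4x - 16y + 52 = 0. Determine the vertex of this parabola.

(-2, 3)

Only x is squared. Complete the square in x: (x + 2)² = 16(y - 3).
Vertex (-2, 3); 4p = 16 so p = 4. Opens up.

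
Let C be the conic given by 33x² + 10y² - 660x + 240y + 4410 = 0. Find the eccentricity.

Collect terms: 33(x² - 20x) + 10(y² + 24y) = -4410
33(x - 10)² + 10(y + 12)² = -4410 + 3300 + 1440 = 330
Divide through by 330 to get (x - 10)²/10 + (y + 12)²/33 = 1.
Ellipse, center (10, -12), major axis vertical; a² = 33, b² = 10.
c² = a² - b² = 23, so c = √23.
e = c/a = √23/√33 = √759/33.

e = √759/33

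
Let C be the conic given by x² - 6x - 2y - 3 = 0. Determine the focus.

Only x is squared. Complete the square in x: (x - 3)² = 2(y + 6).
Vertex (3, -6); 4p = 2 so p = 1/2. Opens up.
Focus is p units from the vertex along the axis: (h, k + p).

(3, -11/2)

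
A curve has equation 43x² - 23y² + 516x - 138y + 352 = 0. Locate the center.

(-6, -3)

Collect terms: 43(x² + 12x) -23(y² + 6y) = -352
Complete the square: 43(x + 6)² -23(y + 3)² = -352 + 1548 - 207 = 989
Dividing both sides by 989: (x + 6)²/23 - (y + 3)²/43 = 1
Hyperbola with center (-6, -3).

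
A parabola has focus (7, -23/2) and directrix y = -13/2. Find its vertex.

(7, -9)

The vertex is the midpoint between the focus and the directrix along the axis of symmetry.
Axis is vertical (directrix is horizontal). Vertex y-coordinate = (-23/2 + (-13/2))/2 = -9; x-coordinate = 7.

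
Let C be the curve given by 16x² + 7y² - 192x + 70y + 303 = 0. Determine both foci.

(6, -11) and (6, 1)

Collect terms: 16(x² - 12x) + 7(y² + 10y) = -303
16(x - 6)² + 7(y + 5)² = -303 + 576 + 175 = 448
Divide by 448: (x - 6)²/28 + (y + 5)²/64 = 1
Ellipse, center (6, -5), major axis vertical; a² = 64, b² = 28.
c² = a² - b² = 64 - 28 = 36, so c = 6.
Foci lie on the vertical axis through the center: (h, k ± c).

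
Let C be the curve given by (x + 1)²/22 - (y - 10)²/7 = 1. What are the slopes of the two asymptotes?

√154/22 and -√154/22

Center (-1, 10). The positive term is the x-term, so the transverse axis is horizontal; a² = 22, b² = 7.
For a horizontal hyperbola the asymptotes have slope ±b/a.
Here that is ±√7/√22 = ±√154/22.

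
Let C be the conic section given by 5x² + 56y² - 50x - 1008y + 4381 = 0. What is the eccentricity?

e = √714/28

Group the x- and y-terms: 5(x² - 10x) + 56(y² - 18y) = -4381
5(x - 5)² + 56(y - 9)² = -4381 + 125 + 4536 = 280
Divide through by 280 to get (x - 5)²/56 + (y - 9)²/5 = 1.
Ellipse, center (5, 9), major axis horizontal; a² = 56, b² = 5.
c² = a² - b² = 51, so c = √51.
e = c/a = √51/2√14 = √714/28.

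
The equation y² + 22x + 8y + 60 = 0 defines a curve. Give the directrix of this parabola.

x = 7/2

Only y is squared. Complete the square in y: (y + 4)² = -22(x + 2).
Vertex (-2, -4); 4p = -22 so p = -11/2. Opens left.
Directrix is the vertical line x = h − p = -2 − (-11/2) = 7/2.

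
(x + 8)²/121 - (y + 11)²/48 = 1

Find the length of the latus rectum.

Center (-8, -11). The positive term is the x-term, so the transverse axis is horizontal; a² = 121, b² = 48.
Latus rectum length = 2b²/a = 2·48/11 = 96/11.

96/11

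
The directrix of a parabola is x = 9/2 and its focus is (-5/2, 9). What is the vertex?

The vertex is the midpoint between the focus and the directrix along the axis of symmetry.
Axis is horizontal (directrix is vertical). Vertex x-coordinate = (-5/2 + 9/2)/2 = 1; y-coordinate = 9.

(1, 9)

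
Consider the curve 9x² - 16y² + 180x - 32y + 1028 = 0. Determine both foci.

(-10, -6) and (-10, 4)

Group: 9(x² + 20x) -16(y² + 2y) = -1028
Completing the square gives 9(x + 10)² -16(y + 1)² = -1028 + 900 - 16 = -144.
Divide through by -144 to get (y + 1)²/9 - (x + 10)²/16 = 1.
Hyperbola, center (-10, -1), transverse axis vertical; a² = 9, b² = 16.
c² = a² + b² = 9 + 16 = 25, so c = 5.
Foci lie on the vertical axis through the center: (h, k ± c).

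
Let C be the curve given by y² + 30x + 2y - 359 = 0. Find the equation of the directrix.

x = 39/2

Only y is squared. Complete the square in y: (y + 1)² = -30(x - 12).
Vertex (12, -1); 4p = -30 so p = -15/2. Opens left.
Directrix is the vertical line x = h − p = 12 − (-15/2) = 39/2.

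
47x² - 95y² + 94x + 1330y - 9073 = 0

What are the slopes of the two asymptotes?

Group the x- and y-terms: 47(x² + 2x) -95(y² - 14y) = 9073
Complete the square: 47(x + 1)² -95(y - 7)² = 9073 + 47 - 4655 = 4465
Divide by 4465: (x + 1)²/95 - (y - 7)²/47 = 1
Hyperbola, center (-1, 7), transverse axis horizontal; a² = 95, b² = 47.
For a horizontal hyperbola the asymptotes have slope ±b/a.
Here that is ±√47/√95 = ±√4465/95.

√4465/95 and -√4465/95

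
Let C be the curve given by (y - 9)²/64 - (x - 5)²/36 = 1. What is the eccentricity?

Center (5, 9). The positive term is the y-term, so the transverse axis is vertical; a² = 64, b² = 36.
c² = a² + b² = 100, so c = 10.
e = c/a = 10/8 = 5/4.

e = 5/4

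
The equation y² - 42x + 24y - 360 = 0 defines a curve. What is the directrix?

x = -45/2

Only y is squared. Complete the square in y: (y + 12)² = 42(x + 12).
Vertex (-12, -12); 4p = 42 so p = 21/2. Opens right.
Directrix is the vertical line x = h − p = -12 − (21/2) = -45/2.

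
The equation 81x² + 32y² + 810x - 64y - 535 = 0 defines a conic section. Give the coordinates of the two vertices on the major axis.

Collect terms: 81(x² + 10x) + 32(y² - 2y) = 535
Complete the square in x and y: 81(x + 5)² + 32(y - 1)² = 535 + 2025 + 32 = 2592
Divide through by 2592 to get (x + 5)²/32 + (y - 1)²/81 = 1.
Ellipse, center (-5, 1), major axis vertical; a² = 81, b² = 32.
a = 9. Vertices at (h, k ± a).

(-5, -8) and (-5, 10)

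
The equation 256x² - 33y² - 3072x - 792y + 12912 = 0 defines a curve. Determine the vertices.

Group the x- and y-terms: 256(x² - 12x) -33(y² + 24y) = -12912
256(x - 6)² -33(y + 12)² = -12912 + 9216 - 4752 = -8448
Dividing both sides by -8448: (y + 12)²/256 - (x - 6)²/33 = 1
Hyperbola, center (6, -12), transverse axis vertical; a² = 256, b² = 33.
a = 16. Vertices at (h, k ± a).

(6, -28) and (6, 4)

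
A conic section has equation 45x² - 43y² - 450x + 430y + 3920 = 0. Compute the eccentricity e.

Group: 45(x² - 10x) -43(y² - 10y) = -3920
Completing the square gives 45(x - 5)² -43(y - 5)² = -3920 + 1125 - 1075 = -3870.
Dividing both sides by -3870: (y - 5)²/90 - (x - 5)²/86 = 1
Hyperbola, center (5, 5), transverse axis vertical; a² = 90, b² = 86.
c² = a² + b² = 176, so c = 4√11.
e = c/a = 4√11/3√10 = 2√110/15.

e = 2√110/15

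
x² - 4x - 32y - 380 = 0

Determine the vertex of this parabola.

(2, -12)

Only x is squared. Complete the square in x: (x - 2)² = 32(y + 12).
Vertex (2, -12); 4p = 32 so p = 8. Opens up.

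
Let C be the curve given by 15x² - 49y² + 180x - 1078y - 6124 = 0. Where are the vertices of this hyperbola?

Group the x- and y-terms: 15(x² + 12x) -49(y² + 22y) = 6124
Complete the square: 15(x + 6)² -49(y + 11)² = 6124 + 540 - 5929 = 735
Divide through by 735 to get (x + 6)²/49 - (y + 11)²/15 = 1.
Hyperbola, center (-6, -11), transverse axis horizontal; a² = 49, b² = 15.
a = 7. Vertices at (h ± a, k).

(-13, -11) and (1, -11)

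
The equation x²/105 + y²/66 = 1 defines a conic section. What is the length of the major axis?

Center (0, 0). The larger denominator 105 sits under the x-term, so the major axis is horizontal; a² = 105, b² = 66.
a² = 105 so a = √105; the major axis has length 2a = 2√105.

2√105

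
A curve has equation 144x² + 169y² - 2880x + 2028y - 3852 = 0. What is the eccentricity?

e = 5/13

Rearranging, 144(x² - 20x) + 169(y² + 12y) = 3852.
Complete the square: 144(x - 10)² + 169(y + 6)² = 3852 + 14400 + 6084 = 24336
Divide through by 24336 to get (x - 10)²/169 + (y + 6)²/144 = 1.
Ellipse, center (10, -6), major axis horizontal; a² = 169, b² = 144.
c² = a² - b² = 25, so c = 5.
e = c/a = 5/13.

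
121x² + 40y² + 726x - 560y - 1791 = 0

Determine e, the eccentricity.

121(x² + 6x) + 40(y² - 14y) = 1791
Complete the square: 121(x + 3)² + 40(y - 7)² = 1791 + 1089 + 1960 = 4840
Divide through by 4840 to get (x + 3)²/40 + (y - 7)²/121 = 1.
Ellipse, center (-3, 7), major axis vertical; a² = 121, b² = 40.
c² = a² - b² = 81, so c = 9.
e = c/a = 9/11.

e = 9/11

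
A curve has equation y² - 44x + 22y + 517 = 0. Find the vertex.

Only y is squared. Complete the square in y: (y + 11)² = 44(x - 9).
Vertex (9, -11); 4p = 44 so p = 11. Opens right.

(9, -11)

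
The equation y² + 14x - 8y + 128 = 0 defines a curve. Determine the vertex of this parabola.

(-8, 4)

Only y is squared. Complete the square in y: (y - 4)² = -14(x + 8).
Vertex (-8, 4); 4p = -14 so p = -7/2. Opens left.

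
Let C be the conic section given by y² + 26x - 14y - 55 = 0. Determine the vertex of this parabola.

Only y is squared. Complete the square in y: (y - 7)² = -26(x - 4).
Vertex (4, 7); 4p = -26 so p = -13/2. Opens left.

(4, 7)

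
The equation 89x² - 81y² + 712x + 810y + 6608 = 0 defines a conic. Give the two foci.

(-4, 5 - √170) and (-4, 5 + √170)

Group the x- and y-terms: 89(x² + 8x) -81(y² - 10y) = -6608
Complete the square: 89(x + 4)² -81(y - 5)² = -6608 + 1424 - 2025 = -7209
Divide through by -7209 to get (y - 5)²/89 - (x + 4)²/81 = 1.
Hyperbola, center (-4, 5), transverse axis vertical; a² = 89, b² = 81.
c² = a² + b² = 89 + 81 = 170, so c = √170.
Foci lie on the vertical axis through the center: (h, k ± c).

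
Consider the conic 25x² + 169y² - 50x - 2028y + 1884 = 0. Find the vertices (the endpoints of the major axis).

Collect terms: 25(x² - 2x) + 169(y² - 12y) = -1884
Complete the square: 25(x - 1)² + 169(y - 6)² = -1884 + 25 + 6084 = 4225
Divide by 4225: (x - 1)²/169 + (y - 6)²/25 = 1
Ellipse, center (1, 6), major axis horizontal; a² = 169, b² = 25.
a = 13. Vertices at (h ± a, k).

(-12, 6) and (14, 6)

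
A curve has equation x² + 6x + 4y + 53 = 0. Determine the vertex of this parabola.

(-3, -11)

Only x is squared. Complete the square in x: (x + 3)² = -4(y + 11).
Vertex (-3, -11); 4p = -4 so p = -1. Opens down.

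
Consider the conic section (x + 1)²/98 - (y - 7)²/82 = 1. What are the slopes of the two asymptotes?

√41/7 and -√41/7

Center (-1, 7). The positive term is the x-term, so the transverse axis is horizontal; a² = 98, b² = 82.
For a horizontal hyperbola the asymptotes have slope ±b/a.
Here that is ±√82/7√2 = ±√41/7.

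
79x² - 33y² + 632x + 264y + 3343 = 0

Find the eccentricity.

79(x² + 8x) -33(y² - 8y) = -3343
Completing the square gives 79(x + 4)² -33(y - 4)² = -3343 + 1264 - 528 = -2607.
Dividing both sides by -2607: (y - 4)²/79 - (x + 4)²/33 = 1
Hyperbola, center (-4, 4), transverse axis vertical; a² = 79, b² = 33.
c² = a² + b² = 112, so c = 4√7.
e = c/a = 4√7/√79 = 4√553/79.

e = 4√553/79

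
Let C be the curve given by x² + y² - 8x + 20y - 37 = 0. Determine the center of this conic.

Rearranging, (x² - 8x) + (y² + 20y) = 37.
Complete the square in x and y: (x - 4)² + (y + 10)² = 37 + 16 + 100 = 153
So (x - 4)² + (y + 10)² = 153.
Circle centered at (4, -10) with r² = 153.

(4, -10)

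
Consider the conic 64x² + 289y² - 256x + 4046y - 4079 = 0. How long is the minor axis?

16

Rearranging, 64(x² - 4x) + 289(y² + 14y) = 4079.
Complete the square in x and y: 64(x - 2)² + 289(y + 7)² = 4079 + 256 + 14161 = 18496
Divide through by 18496 to get (x - 2)²/289 + (y + 7)²/64 = 1.
Ellipse, center (2, -7), major axis horizontal; a² = 289, b² = 64.
b² = 64 so b = 8; the minor axis has length 2b = 16.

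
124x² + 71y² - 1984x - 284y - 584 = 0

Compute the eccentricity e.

Collect terms: 124(x² - 16x) + 71(y² - 4y) = 584
Complete the square in x and y: 124(x - 8)² + 71(y - 2)² = 584 + 7936 + 284 = 8804
Divide by 8804: (x - 8)²/71 + (y - 2)²/124 = 1
Ellipse, center (8, 2), major axis vertical; a² = 124, b² = 71.
c² = a² - b² = 53, so c = √53.
e = c/a = √53/2√31 = √1643/62.

e = √1643/62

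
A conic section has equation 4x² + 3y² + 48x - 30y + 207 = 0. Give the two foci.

(-6, 4) and (-6, 6)

4(x² + 12x) + 3(y² - 10y) = -207
Complete the square: 4(x + 6)² + 3(y - 5)² = -207 + 144 + 75 = 12
Dividing both sides by 12: (x + 6)²/3 + (y - 5)²/4 = 1
Ellipse, center (-6, 5), major axis vertical; a² = 4, b² = 3.
c² = a² - b² = 4 - 3 = 1, so c = 1.
Foci lie on the vertical axis through the center: (h, k ± c).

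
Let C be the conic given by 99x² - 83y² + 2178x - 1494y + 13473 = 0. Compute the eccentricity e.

e = √2002/33

99(x² + 22x) -83(y² + 18y) = -13473
Complete the square: 99(x + 11)² -83(y + 9)² = -13473 + 11979 - 6723 = -8217
Divide by -8217: (y + 9)²/99 - (x + 11)²/83 = 1
Hyperbola, center (-11, -9), transverse axis vertical; a² = 99, b² = 83.
c² = a² + b² = 182, so c = √182.
e = c/a = √182/3√11 = √2002/33.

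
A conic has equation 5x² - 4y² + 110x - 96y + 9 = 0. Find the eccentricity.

e = 3/2

Group the x- and y-terms: 5(x² + 22x) -4(y² + 24y) = -9
Completing the square gives 5(x + 11)² -4(y + 12)² = -9 + 605 - 576 = 20.
Divide by 20: (x + 11)²/4 - (y + 12)²/5 = 1
Hyperbola, center (-11, -12), transverse axis horizontal; a² = 4, b² = 5.
c² = a² + b² = 9, so c = 3.
e = c/a = 3/2.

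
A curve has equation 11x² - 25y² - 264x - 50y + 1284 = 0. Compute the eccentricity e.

Rearranging, 11(x² - 24x) -25(y² + 2y) = -1284.
Complete the square in x and y: 11(x - 12)² -25(y + 1)² = -1284 + 1584 - 25 = 275
Divide through by 275 to get (x - 12)²/25 - (y + 1)²/11 = 1.
Hyperbola, center (12, -1), transverse axis horizontal; a² = 25, b² = 11.
c² = a² + b² = 36, so c = 6.
e = c/a = 6/5.

e = 6/5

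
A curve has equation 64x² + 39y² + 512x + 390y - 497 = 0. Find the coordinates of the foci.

(-4, -10) and (-4, 0)

Group: 64(x² + 8x) + 39(y² + 10y) = 497
Completing the square gives 64(x + 4)² + 39(y + 5)² = 497 + 1024 + 975 = 2496.
Divide through by 2496 to get (x + 4)²/39 + (y + 5)²/64 = 1.
Ellipse, center (-4, -5), major axis vertical; a² = 64, b² = 39.
c² = a² - b² = 64 - 39 = 25, so c = 5.
Foci lie on the vertical axis through the center: (h, k ± c).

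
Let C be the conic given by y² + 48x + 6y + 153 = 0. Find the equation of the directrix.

Only y is squared. Complete the square in y: (y + 3)² = -48(x + 3).
Vertex (-3, -3); 4p = -48 so p = -12. Opens left.
Directrix is the vertical line x = h − p = -3 − (-12) = 9.

x = 9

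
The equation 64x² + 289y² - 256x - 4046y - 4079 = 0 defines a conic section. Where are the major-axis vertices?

Collect terms: 64(x² - 4x) + 289(y² - 14y) = 4079
64(x - 2)² + 289(y - 7)² = 4079 + 256 + 14161 = 18496
Divide through by 18496 to get (x - 2)²/289 + (y - 7)²/64 = 1.
Ellipse, center (2, 7), major axis horizontal; a² = 289, b² = 64.
a = 17. Vertices at (h ± a, k).

(-15, 7) and (19, 7)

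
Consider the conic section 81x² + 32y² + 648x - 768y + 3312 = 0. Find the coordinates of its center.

(-4, 12)

Group: 81(x² + 8x) + 32(y² - 24y) = -3312
81(x + 4)² + 32(y - 12)² = -3312 + 1296 + 4608 = 2592
Dividing both sides by 2592: (x + 4)²/32 + (y - 12)²/81 = 1
Ellipse with center (-4, 12).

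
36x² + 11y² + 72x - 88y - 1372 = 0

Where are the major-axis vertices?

(-1, -8) and (-1, 16)

Collect terms: 36(x² + 2x) + 11(y² - 8y) = 1372
Completing the square gives 36(x + 1)² + 11(y - 4)² = 1372 + 36 + 176 = 1584.
Divide through by 1584 to get (x + 1)²/44 + (y - 4)²/144 = 1.
Ellipse, center (-1, 4), major axis vertical; a² = 144, b² = 44.
a = 12. Vertices at (h, k ± a).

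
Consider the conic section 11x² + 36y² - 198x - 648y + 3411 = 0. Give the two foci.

(4, 9) and (14, 9)

Rearranging, 11(x² - 18x) + 36(y² - 18y) = -3411.
Complete the square: 11(x - 9)² + 36(y - 9)² = -3411 + 891 + 2916 = 396
Dividing both sides by 396: (x - 9)²/36 + (y - 9)²/11 = 1
Ellipse, center (9, 9), major axis horizontal; a² = 36, b² = 11.
c² = a² - b² = 36 - 11 = 25, so c = 5.
Foci lie on the horizontal axis through the center: (h ± c, k).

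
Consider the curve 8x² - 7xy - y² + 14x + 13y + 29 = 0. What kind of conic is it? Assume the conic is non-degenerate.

A = 8, B = -7, C = -1.
Discriminant B² − 4AC = (-7)² − 4·8·(-1) = 81.
B² − 4AC > 0 ⇒ hyperbola.

hyperbola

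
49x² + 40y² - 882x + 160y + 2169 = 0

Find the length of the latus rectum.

80/7

Rearranging, 49(x² - 18x) + 40(y² + 4y) = -2169.
49(x - 9)² + 40(y + 2)² = -2169 + 3969 + 160 = 1960
Divide through by 1960 to get (x - 9)²/40 + (y + 2)²/49 = 1.
Ellipse, center (9, -2), major axis vertical; a² = 49, b² = 40.
Latus rectum length = 2b²/a = 2·40/7 = 80/7.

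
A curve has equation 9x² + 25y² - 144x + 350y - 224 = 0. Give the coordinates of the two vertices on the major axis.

9(x² - 16x) + 25(y² + 14y) = 224
Complete the square: 9(x - 8)² + 25(y + 7)² = 224 + 576 + 1225 = 2025
Divide through by 2025 to get (x - 8)²/225 + (y + 7)²/81 = 1.
Ellipse, center (8, -7), major axis horizontal; a² = 225, b² = 81.
a = 15. Vertices at (h ± a, k).

(-7, -7) and (23, -7)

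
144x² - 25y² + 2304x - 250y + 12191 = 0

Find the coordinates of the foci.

(-8, -18) and (-8, 8)

Collect terms: 144(x² + 16x) -25(y² + 10y) = -12191
Complete the square in x and y: 144(x + 8)² -25(y + 5)² = -12191 + 9216 - 625 = -3600
Divide by -3600: (y + 5)²/144 - (x + 8)²/25 = 1
Hyperbola, center (-8, -5), transverse axis vertical; a² = 144, b² = 25.
c² = a² + b² = 144 + 25 = 169, so c = 13.
Foci lie on the vertical axis through the center: (h, k ± c).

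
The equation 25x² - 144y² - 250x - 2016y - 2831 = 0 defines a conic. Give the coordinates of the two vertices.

Rearranging, 25(x² - 10x) -144(y² + 14y) = 2831.
Complete the square: 25(x - 5)² -144(y + 7)² = 2831 + 625 - 7056 = -3600
Divide through by -3600 to get (y + 7)²/25 - (x - 5)²/144 = 1.
Hyperbola, center (5, -7), transverse axis vertical; a² = 25, b² = 144.
a = 5. Vertices at (h, k ± a).

(5, -12) and (5, -2)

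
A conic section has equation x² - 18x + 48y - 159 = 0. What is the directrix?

y = 17

Only x is squared. Complete the square in x: (x - 9)² = -48(y - 5).
Vertex (9, 5); 4p = -48 so p = -12. Opens down.
Directrix is the horizontal line y = k − p = 5 − (-12) = 17.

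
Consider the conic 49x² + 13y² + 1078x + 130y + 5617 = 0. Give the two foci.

(-11, -11) and (-11, 1)

Group the x- and y-terms: 49(x² + 22x) + 13(y² + 10y) = -5617
Complete the square: 49(x + 11)² + 13(y + 5)² = -5617 + 5929 + 325 = 637
Dividing both sides by 637: (x + 11)²/13 + (y + 5)²/49 = 1
Ellipse, center (-11, -5), major axis vertical; a² = 49, b² = 13.
c² = a² - b² = 49 - 13 = 36, so c = 6.
Foci lie on the vertical axis through the center: (h, k ± c).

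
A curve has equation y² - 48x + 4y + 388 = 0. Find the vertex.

(8, -2)

Only y is squared. Complete the square in y: (y + 2)² = 48(x - 8).
Vertex (8, -2); 4p = 48 so p = 12. Opens right.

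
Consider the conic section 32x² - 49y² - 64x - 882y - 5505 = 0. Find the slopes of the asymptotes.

32(x² - 2x) -49(y² + 18y) = 5505
Complete the square in x and y: 32(x - 1)² -49(y + 9)² = 5505 + 32 - 3969 = 1568
Divide through by 1568 to get (x - 1)²/49 - (y + 9)²/32 = 1.
Hyperbola, center (1, -9), transverse axis horizontal; a² = 49, b² = 32.
For a horizontal hyperbola the asymptotes have slope ±b/a.
Here that is ±4√2/7.

4√2/7 and -4√2/7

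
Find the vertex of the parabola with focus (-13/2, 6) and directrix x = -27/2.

(-10, 6)

The vertex is the midpoint between the focus and the directrix along the axis of symmetry.
Axis is horizontal (directrix is vertical). Vertex x-coordinate = (-13/2 + (-27/2))/2 = -10; y-coordinate = 6.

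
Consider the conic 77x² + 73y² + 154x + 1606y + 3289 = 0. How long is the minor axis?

Collect terms: 77(x² + 2x) + 73(y² + 22y) = -3289
Complete the square in x and y: 77(x + 1)² + 73(y + 11)² = -3289 + 77 + 8833 = 5621
Dividing both sides by 5621: (x + 1)²/73 + (y + 11)²/77 = 1
Ellipse, center (-1, -11), major axis vertical; a² = 77, b² = 73.
b² = 73 so b = √73; the minor axis has length 2b = 2√73.

2√73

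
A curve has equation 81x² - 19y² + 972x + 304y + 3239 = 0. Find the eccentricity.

e = 10/9

Group the x- and y-terms: 81(x² + 12x) -19(y² - 16y) = -3239
Complete the square in x and y: 81(x + 6)² -19(y - 8)² = -3239 + 2916 - 1216 = -1539
Dividing both sides by -1539: (y - 8)²/81 - (x + 6)²/19 = 1
Hyperbola, center (-6, 8), transverse axis vertical; a² = 81, b² = 19.
c² = a² + b² = 100, so c = 10.
e = c/a = 10/9.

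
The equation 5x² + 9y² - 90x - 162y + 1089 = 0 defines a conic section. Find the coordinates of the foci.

(7, 9) and (11, 9)

Group: 5(x² - 18x) + 9(y² - 18y) = -1089
Complete the square in x and y: 5(x - 9)² + 9(y - 9)² = -1089 + 405 + 729 = 45
Divide by 45: (x - 9)²/9 + (y - 9)²/5 = 1
Ellipse, center (9, 9), major axis horizontal; a² = 9, b² = 5.
c² = a² - b² = 9 - 5 = 4, so c = 2.
Foci lie on the horizontal axis through the center: (h ± c, k).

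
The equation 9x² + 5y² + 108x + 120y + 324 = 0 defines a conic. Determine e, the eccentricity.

9(x² + 12x) + 5(y² + 24y) = -324
9(x + 6)² + 5(y + 12)² = -324 + 324 + 720 = 720
Divide through by 720 to get (x + 6)²/80 + (y + 12)²/144 = 1.
Ellipse, center (-6, -12), major axis vertical; a² = 144, b² = 80.
c² = a² - b² = 64, so c = 8.
e = c/a = 8/12 = 2/3.

e = 2/3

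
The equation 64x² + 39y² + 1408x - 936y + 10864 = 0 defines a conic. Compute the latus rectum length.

Rearranging, 64(x² + 22x) + 39(y² - 24y) = -10864.
64(x + 11)² + 39(y - 12)² = -10864 + 7744 + 5616 = 2496
Divide through by 2496 to get (x + 11)²/39 + (y - 12)²/64 = 1.
Ellipse, center (-11, 12), major axis vertical; a² = 64, b² = 39.
Latus rectum length = 2b²/a = 2·39/8 = 39/4.

39/4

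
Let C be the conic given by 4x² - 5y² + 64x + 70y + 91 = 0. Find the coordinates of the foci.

Group: 4(x² + 16x) -5(y² - 14y) = -91
Completing the square gives 4(x + 8)² -5(y - 7)² = -91 + 256 - 245 = -80.
Divide by -80: (y - 7)²/16 - (x + 8)²/20 = 1
Hyperbola, center (-8, 7), transverse axis vertical; a² = 16, b² = 20.
c² = a² + b² = 16 + 20 = 36, so c = 6.
Foci lie on the vertical axis through the center: (h, k ± c).

(-8, 1) and (-8, 13)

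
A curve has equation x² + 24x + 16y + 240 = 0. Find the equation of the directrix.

Only x is squared. Complete the square in x: (x + 12)² = -16(y + 6).
Vertex (-12, -6); 4p = -16 so p = -4. Opens down.
Directrix is the horizontal line y = k − p = -6 − (-4) = -2.

y = -2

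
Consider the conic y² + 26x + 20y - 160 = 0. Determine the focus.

(7/2, -10)

Only y is squared. Complete the square in y: (y + 10)² = -26(x - 10).
Vertex (10, -10); 4p = -26 so p = -13/2. Opens left.
Focus is p units from the vertex along the axis: (h + p, k).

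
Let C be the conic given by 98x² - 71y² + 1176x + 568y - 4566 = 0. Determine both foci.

(-19, 4) and (7, 4)

98(x² + 12x) -71(y² - 8y) = 4566
Complete the square in x and y: 98(x + 6)² -71(y - 4)² = 4566 + 3528 - 1136 = 6958
Divide through by 6958 to get (x + 6)²/71 - (y - 4)²/98 = 1.
Hyperbola, center (-6, 4), transverse axis horizontal; a² = 71, b² = 98.
c² = a² + b² = 71 + 98 = 169, so c = 13.
Foci lie on the horizontal axis through the center: (h ± c, k).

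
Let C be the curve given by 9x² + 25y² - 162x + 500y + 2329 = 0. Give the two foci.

9(x² - 18x) + 25(y² + 20y) = -2329
Completing the square gives 9(x - 9)² + 25(y + 10)² = -2329 + 729 + 2500 = 900.
Divide through by 900 to get (x - 9)²/100 + (y + 10)²/36 = 1.
Ellipse, center (9, -10), major axis horizontal; a² = 100, b² = 36.
c² = a² - b² = 100 - 36 = 64, so c = 8.
Foci lie on the horizontal axis through the center: (h ± c, k).

(1, -10) and (17, -10)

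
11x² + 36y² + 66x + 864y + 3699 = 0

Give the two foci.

(-13, -12) and (7, -12)

Collect terms: 11(x² + 6x) + 36(y² + 24y) = -3699
11(x + 3)² + 36(y + 12)² = -3699 + 99 + 5184 = 1584
Divide by 1584: (x + 3)²/144 + (y + 12)²/44 = 1
Ellipse, center (-3, -12), major axis horizontal; a² = 144, b² = 44.
c² = a² - b² = 144 - 44 = 100, so c = 10.
Foci lie on the horizontal axis through the center: (h ± c, k).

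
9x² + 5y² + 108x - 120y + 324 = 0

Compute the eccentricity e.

e = 2/3

Rearranging, 9(x² + 12x) + 5(y² - 24y) = -324.
Completing the square gives 9(x + 6)² + 5(y - 12)² = -324 + 324 + 720 = 720.
Divide by 720: (x + 6)²/80 + (y - 12)²/144 = 1
Ellipse, center (-6, 12), major axis vertical; a² = 144, b² = 80.
c² = a² - b² = 64, so c = 8.
e = c/a = 8/12 = 2/3.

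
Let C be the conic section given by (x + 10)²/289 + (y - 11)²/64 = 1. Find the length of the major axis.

34

Center (-10, 11). The larger denominator 289 sits under the x-term, so the major axis is horizontal; a² = 289, b² = 64.
a² = 289 so a = 17; the major axis has length 2a = 34.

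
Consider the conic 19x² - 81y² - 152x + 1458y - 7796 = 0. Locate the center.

(4, 9)

19(x² - 8x) -81(y² - 18y) = 7796
Completing the square gives 19(x - 4)² -81(y - 9)² = 7796 + 304 - 6561 = 1539.
Divide by 1539: (x - 4)²/81 - (y - 9)²/19 = 1
Hyperbola with center (4, 9).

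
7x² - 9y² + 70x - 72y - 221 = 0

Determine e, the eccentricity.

e = 4/3

Rearranging, 7(x² + 10x) -9(y² + 8y) = 221.
Complete the square: 7(x + 5)² -9(y + 4)² = 221 + 175 - 144 = 252
Divide by 252: (x + 5)²/36 - (y + 4)²/28 = 1
Hyperbola, center (-5, -4), transverse axis horizontal; a² = 36, b² = 28.
c² = a² + b² = 64, so c = 8.
e = c/a = 8/6 = 4/3.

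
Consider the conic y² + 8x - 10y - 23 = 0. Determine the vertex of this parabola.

(6, 5)

Only y is squared. Complete the square in y: (y - 5)² = -8(x - 6).
Vertex (6, 5); 4p = -8 so p = -2. Opens left.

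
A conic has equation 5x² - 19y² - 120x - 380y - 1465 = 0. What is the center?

(12, -10)

Collect terms: 5(x² - 24x) -19(y² + 20y) = 1465
5(x - 12)² -19(y + 10)² = 1465 + 720 - 1900 = 285
Divide through by 285 to get (x - 12)²/57 - (y + 10)²/15 = 1.
Hyperbola with center (12, -10).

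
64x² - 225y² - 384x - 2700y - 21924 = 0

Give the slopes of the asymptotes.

8/15 and -8/15

Rearranging, 64(x² - 6x) -225(y² + 12y) = 21924.
Completing the square gives 64(x - 3)² -225(y + 6)² = 21924 + 576 - 8100 = 14400.
Divide by 14400: (x - 3)²/225 - (y + 6)²/64 = 1
Hyperbola, center (3, -6), transverse axis horizontal; a² = 225, b² = 64.
For a horizontal hyperbola the asymptotes have slope ±b/a.
Here that is ±8/15.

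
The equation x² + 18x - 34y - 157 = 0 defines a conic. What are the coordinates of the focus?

Only x is squared. Complete the square in x: (x + 9)² = 34(y + 7).
Vertex (-9, -7); 4p = 34 so p = 17/2. Opens up.
Focus is p units from the vertex along the axis: (h, k + p).

(-9, 3/2)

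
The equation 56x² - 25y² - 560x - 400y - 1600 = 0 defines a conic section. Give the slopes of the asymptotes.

2√14/5 and -2√14/5

Collect terms: 56(x² - 10x) -25(y² + 16y) = 1600
Complete the square: 56(x - 5)² -25(y + 8)² = 1600 + 1400 - 1600 = 1400
Divide by 1400: (x - 5)²/25 - (y + 8)²/56 = 1
Hyperbola, center (5, -8), transverse axis horizontal; a² = 25, b² = 56.
For a horizontal hyperbola the asymptotes have slope ±b/a.
Here that is ±2√14/5.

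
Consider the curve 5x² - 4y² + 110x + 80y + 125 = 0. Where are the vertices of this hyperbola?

5(x² + 22x) -4(y² - 20y) = -125
Complete the square in x and y: 5(x + 11)² -4(y - 10)² = -125 + 605 - 400 = 80
Dividing both sides by 80: (x + 11)²/16 - (y - 10)²/20 = 1
Hyperbola, center (-11, 10), transverse axis horizontal; a² = 16, b² = 20.
a = 4. Vertices at (h ± a, k).

(-15, 10) and (-7, 10)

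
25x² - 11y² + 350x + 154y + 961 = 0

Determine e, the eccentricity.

Rearranging, 25(x² + 14x) -11(y² - 14y) = -961.
25(x + 7)² -11(y - 7)² = -961 + 1225 - 539 = -275
Divide by -275: (y - 7)²/25 - (x + 7)²/11 = 1
Hyperbola, center (-7, 7), transverse axis vertical; a² = 25, b² = 11.
c² = a² + b² = 36, so c = 6.
e = c/a = 6/5.

e = 6/5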